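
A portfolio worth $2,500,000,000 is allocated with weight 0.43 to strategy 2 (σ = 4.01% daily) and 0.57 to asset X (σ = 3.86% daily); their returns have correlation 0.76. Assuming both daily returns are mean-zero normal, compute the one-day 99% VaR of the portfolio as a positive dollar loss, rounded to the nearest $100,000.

$214,300,000

σ_p² = 0.43²·4.01² + 0.57²·3.86² + 2·0.76·0.43·0.57·4.01·3.86 = 13.5807 (%²).
σ_p = √13.5807 = 3.685%.
At 99%, z = 2.326.
VaR = 2.326 × 3.685% = 8.571%; on $2,500,000,000 that is $214,275,000.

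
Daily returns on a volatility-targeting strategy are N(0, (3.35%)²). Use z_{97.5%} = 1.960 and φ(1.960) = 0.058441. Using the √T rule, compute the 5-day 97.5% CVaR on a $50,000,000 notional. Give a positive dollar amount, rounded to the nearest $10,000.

$8,760,000

σ_{5d} = 3.35% × √5 = 7.491%.
ES multiplier = φ(z)/(1−α) = 0.058441/0.025 = 2.338.
ES = 7.491% × 2.338 = 17.514%; on $50,000,000: $8,757,000.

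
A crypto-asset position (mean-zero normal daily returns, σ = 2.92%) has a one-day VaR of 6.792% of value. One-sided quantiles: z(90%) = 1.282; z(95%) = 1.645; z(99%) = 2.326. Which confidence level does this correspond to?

Implied z = VaR/σ = 6.792 / 2.92 = 2.326.
This matches z(99%) = 2.326.

99%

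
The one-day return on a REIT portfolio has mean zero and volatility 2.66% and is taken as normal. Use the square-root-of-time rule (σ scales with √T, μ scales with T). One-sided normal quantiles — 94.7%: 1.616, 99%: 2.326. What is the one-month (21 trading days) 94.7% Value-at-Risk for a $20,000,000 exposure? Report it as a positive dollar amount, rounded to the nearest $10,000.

σ_{21d} = 2.66% × √21 = 12.190%.
VaR = 1.616 × 12.190% = 19.699%.
On $20,000,000: 0.19699 × $20,000,000 = $3,939,800.

$3,940,000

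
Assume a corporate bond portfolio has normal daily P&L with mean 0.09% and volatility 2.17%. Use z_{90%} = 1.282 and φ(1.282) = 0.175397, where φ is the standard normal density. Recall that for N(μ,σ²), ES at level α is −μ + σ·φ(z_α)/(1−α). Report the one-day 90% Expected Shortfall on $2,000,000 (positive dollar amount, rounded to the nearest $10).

Tail multiplier: φ(z)/(1−α) = 0.175397 / 0.1 = 1.754.
ES = −(0.09%) + 2.17% × 1.754 = 3.716%.
On $2,000,000: 0.03716 × $2,000,000 = $74,320.

$74,320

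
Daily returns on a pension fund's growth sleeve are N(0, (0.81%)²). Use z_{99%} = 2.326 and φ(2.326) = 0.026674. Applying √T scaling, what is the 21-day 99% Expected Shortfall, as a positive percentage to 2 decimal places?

9.90%

σ_{21d} = 0.81% × √21 = 3.712%.
ES multiplier = φ(z)/(1−α) = 0.026674/0.01 = 2.667.
ES = 3.712% × 2.667 = 9.900%.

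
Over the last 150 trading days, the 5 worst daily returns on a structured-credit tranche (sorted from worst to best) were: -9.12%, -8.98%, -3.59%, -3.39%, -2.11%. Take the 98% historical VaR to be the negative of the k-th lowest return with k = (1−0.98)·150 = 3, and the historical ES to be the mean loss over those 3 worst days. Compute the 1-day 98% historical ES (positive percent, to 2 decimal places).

The 3 worst returns sum to -21.69%.
ES = −(-21.69%) / 3 = 7.23%.

7.23%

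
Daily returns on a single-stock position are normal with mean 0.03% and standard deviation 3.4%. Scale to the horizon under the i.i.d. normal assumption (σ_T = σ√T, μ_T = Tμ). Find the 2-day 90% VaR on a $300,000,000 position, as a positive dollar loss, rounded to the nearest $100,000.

$18,300,000

At 90%, z = 1.282.
σ_{2d} = 3.4% × √2 = 4.808%; μ_{2d} = 2 × 0.03% = 0.060%.
VaR = −(0.060%) + 1.282 × 4.808% = 6.104%.
On $300,000,000: 0.06104 × $300,000,000 = $18,312,000.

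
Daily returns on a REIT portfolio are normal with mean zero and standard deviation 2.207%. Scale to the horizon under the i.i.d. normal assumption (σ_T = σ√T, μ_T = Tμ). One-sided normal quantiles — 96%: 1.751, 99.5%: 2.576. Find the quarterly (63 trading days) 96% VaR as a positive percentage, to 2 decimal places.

σ_{63d} = 2.207% × √63 = 17.518%.
VaR = 1.751 × 17.518% = 30.674%.

30.67%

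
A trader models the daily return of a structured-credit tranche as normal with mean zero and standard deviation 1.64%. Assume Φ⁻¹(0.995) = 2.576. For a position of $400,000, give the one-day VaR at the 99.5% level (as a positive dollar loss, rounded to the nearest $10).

VaR = z·σ = 2.576 × 1.64% = 4.225%.
On $400,000: 0.04225 × $400,000 = $16,900.

$16,900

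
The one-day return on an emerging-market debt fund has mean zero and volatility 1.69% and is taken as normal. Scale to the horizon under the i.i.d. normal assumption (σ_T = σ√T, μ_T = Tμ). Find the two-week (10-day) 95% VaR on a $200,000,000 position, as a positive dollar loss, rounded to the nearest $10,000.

At 95%, z = 1.645.
σ_{10d} = 1.69% × √10 = 5.344%.
VaR = 1.645 × 5.344% = 8.791%.
On $200,000,000: 0.08791 × $200,000,000 = $17,582,000.

$17,580,000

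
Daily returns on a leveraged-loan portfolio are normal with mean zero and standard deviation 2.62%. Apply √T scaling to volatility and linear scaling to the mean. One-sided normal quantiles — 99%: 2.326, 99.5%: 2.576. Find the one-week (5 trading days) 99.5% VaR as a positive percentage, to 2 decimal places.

σ_{5d} = 2.62% × √5 = 5.858%.
VaR = 2.576 × 5.858% = 15.090%.

15.09%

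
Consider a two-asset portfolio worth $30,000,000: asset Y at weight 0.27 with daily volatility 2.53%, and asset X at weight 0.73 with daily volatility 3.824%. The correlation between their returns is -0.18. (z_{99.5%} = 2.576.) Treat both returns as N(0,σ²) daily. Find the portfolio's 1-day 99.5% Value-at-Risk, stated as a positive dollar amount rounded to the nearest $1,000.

$2,127,000

σ_p² = 0.27²·2.53² + 0.73²·3.824² + 2·-0.18·0.27·0.73·2.53·3.824 = 7.5727 (%²).
σ_p = √7.5727 = 2.752%.
VaR = 2.576 × 2.752% = 7.089%; on $30,000,000 that is $2,126,700.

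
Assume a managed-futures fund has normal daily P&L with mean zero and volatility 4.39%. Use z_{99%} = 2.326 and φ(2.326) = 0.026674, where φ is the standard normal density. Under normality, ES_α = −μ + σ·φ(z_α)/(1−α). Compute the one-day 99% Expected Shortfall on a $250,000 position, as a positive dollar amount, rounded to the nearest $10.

$29,270

Tail multiplier: φ(z)/(1−α) = 0.026674 / 0.01 = 2.667.
ES = 4.39% × 2.667 = 11.708%.
On $250,000: 0.11708 × $250,000 = $29,270.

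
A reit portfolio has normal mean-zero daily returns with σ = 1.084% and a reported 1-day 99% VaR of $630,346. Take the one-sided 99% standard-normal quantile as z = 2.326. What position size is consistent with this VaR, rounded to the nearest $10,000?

VaR as a fraction of value: z·σ = 2.326 × 1.084% = 2.52138%.
Position = $630,346 / 0.0252138 = $25,000,000.

$25,000,000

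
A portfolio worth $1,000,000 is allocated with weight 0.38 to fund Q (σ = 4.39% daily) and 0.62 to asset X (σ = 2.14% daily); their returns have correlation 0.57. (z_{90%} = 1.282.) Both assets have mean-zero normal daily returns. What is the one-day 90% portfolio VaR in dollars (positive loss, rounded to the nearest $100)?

σ_p² = 0.38²·4.39² + 0.62²·2.14² + 2·0.57·0.38·0.62·4.39·2.14 = 7.0665 (%²).
σ_p = √7.0665 = 2.658%.
VaR = 1.282 × 2.658% = 3.408%; on $1,000,000 that is $34,080.

$34,100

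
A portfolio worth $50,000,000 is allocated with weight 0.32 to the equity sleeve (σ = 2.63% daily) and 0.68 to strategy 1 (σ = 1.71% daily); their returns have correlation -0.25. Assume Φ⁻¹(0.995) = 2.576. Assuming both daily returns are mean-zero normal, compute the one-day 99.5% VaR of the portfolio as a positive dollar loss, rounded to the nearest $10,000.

$1,610,000

σ_p² = 0.32²·2.63² + 0.68²·1.71² + 2·-0.25·0.32·0.68·2.63·1.71 = 1.5711 (%²).
σ_p = √1.5711 = 1.253%.
VaR = 2.576 × 1.253% = 3.228%; on $50,000,000 that is $1,614,000.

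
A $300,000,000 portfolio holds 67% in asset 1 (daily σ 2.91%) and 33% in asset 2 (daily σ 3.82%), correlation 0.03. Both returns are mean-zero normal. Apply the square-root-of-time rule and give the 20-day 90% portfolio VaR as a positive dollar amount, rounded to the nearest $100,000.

$40,500,000

σ_p = √(0.67²·2.91² + 0.33²·3.82² + 2·0.03·0.67·0.33·2.91·3.82) = 2.353%.
σ_{20d} = 2.353% × √20 = 10.523%.
z(90%) = 1.282.
VaR = 1.282 × 10.523% = 13.490%; on $300,000,000 that is $40,470,000.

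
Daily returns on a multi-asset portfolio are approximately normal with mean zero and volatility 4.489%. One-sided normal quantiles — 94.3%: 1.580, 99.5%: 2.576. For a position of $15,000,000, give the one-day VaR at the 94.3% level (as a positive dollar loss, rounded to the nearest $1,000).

VaR = z·σ = 1.580 × 4.489% = 7.093%.
On $15,000,000: 0.07093 × $15,000,000 = $1,063,950.

$1,064,000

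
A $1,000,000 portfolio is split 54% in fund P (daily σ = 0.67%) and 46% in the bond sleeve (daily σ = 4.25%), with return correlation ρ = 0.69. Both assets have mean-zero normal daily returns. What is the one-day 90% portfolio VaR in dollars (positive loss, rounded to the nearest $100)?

σ_p² = 0.54²·0.67² + 0.46²·4.25² + 2·0.69·0.54·0.46·0.67·4.25 = 4.9290 (%²).
σ_p = √4.9290 = 2.220%.
At 90%, z = 1.282.
VaR = 1.282 × 2.220% = 2.846%; on $1,000,000 that is $28,460.

$28,500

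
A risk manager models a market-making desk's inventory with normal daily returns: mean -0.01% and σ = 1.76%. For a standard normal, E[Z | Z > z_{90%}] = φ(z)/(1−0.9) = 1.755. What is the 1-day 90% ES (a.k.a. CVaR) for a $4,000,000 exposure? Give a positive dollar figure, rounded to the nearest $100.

$124,000

ES = −(-0.01%) + 1.76% × 1.755 = 3.099%.
On $4,000,000: 0.03099 × $4,000,000 = $123,960.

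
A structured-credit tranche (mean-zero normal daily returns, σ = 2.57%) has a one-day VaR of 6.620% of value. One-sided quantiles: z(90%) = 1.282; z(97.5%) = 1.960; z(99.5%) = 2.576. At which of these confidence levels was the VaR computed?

99.5%

Implied z = VaR/σ = 6.620 / 2.57 = 2.576.
This matches z(99.5%) = 2.576.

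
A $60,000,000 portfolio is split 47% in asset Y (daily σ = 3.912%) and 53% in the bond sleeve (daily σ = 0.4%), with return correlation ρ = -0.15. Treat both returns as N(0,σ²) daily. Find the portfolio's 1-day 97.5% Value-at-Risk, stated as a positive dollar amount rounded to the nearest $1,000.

σ_p² = 0.47²·3.912² + 0.53²·0.4² + 2·-0.15·0.47·0.53·3.912·0.4 = 3.3086 (%²).
σ_p = √3.3086 = 1.819%.
At 97.5%, z = 1.960.
VaR = 1.960 × 1.819% = 3.565%; on $60,000,000 that is $2,139,000.

$2,139,000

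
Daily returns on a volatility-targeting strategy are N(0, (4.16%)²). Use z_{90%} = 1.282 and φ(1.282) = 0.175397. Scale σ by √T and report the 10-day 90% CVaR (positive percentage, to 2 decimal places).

23.07%

σ_{10d} = 4.16% × √10 = 13.155%.
ES multiplier = φ(z)/(1−α) = 0.175397/0.1 = 1.754.
ES = 13.155% × 1.754 = 23.074%.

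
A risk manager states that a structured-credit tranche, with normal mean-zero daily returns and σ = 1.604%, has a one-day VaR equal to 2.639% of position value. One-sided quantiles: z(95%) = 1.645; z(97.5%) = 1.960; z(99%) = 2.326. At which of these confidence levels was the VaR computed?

Implied z = VaR/σ = 2.639 / 1.604 = 1.645.
This matches z(95%) = 1.645.

95%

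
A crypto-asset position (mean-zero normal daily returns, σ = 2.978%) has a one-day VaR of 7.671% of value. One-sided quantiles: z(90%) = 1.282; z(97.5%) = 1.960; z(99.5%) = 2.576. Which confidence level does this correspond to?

99.5%

Implied z = VaR/σ = 7.671 / 2.978 = 2.576.
This matches z(99.5%) = 2.576.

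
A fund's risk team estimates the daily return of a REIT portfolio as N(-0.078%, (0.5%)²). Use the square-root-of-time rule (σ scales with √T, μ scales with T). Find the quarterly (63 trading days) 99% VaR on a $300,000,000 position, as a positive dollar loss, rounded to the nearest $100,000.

$42,400,000

At 99%, z = 2.326.
σ_{63d} = 0.5% × √63 = 3.969%; μ_{63d} = 63 × -0.078% = -4.914%.
VaR = −(-4.914%) + 2.326 × 3.969% = 14.146%.
On $300,000,000: 0.14146 × $300,000,000 = $42,438,000.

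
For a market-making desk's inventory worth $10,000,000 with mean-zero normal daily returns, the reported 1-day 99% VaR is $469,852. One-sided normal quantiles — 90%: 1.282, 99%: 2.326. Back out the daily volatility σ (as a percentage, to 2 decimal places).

VaR as a fraction: $469,852 / $10,000,000 = 4.699%.
σ = VaR / z = 4.699% / 2.326 = 2.020%.

2.02%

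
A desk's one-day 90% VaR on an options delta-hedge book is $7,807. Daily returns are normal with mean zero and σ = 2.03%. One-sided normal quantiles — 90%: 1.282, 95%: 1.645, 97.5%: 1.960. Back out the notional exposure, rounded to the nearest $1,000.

$300,000

VaR as a fraction of value: z·σ = 1.282 × 2.03% = 2.60246%.
Position = $7,807 / 0.0260246 = $299,985.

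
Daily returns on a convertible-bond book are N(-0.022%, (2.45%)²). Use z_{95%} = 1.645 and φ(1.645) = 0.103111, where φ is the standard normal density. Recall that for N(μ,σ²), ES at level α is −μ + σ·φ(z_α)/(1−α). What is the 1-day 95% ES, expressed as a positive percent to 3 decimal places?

Tail multiplier: φ(z)/(1−α) = 0.103111 / 0.05 = 2.062.
ES = −(-0.022%) + 2.45% × 2.062 = 5.074%.

5.074%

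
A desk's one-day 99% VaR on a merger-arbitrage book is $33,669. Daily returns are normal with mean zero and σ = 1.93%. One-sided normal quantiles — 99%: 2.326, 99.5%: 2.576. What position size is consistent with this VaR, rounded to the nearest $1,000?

$750,000

VaR as a fraction of value: z·σ = 2.326 × 1.93% = 4.48918%.
Position = $33,669 / 0.0448918 = $750,003.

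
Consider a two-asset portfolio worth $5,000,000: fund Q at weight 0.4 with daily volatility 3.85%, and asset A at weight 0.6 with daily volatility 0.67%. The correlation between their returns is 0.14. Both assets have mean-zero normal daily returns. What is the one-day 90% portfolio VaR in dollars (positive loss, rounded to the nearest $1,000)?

$105,000

σ_p² = 0.4²·3.85² + 0.6²·0.67² + 2·0.14·0.4·0.6·3.85·0.67 = 2.7065 (%²).
σ_p = √2.7065 = 1.645%.
At 90%, z = 1.282.
VaR = 1.282 × 1.645% = 2.109%; on $5,000,000 that is $105,450.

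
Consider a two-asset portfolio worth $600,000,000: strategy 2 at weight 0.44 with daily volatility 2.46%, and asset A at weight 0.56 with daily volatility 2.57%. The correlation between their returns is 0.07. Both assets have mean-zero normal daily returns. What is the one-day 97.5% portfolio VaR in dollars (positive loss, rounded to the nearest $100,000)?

σ_p² = 0.44²·2.46² + 0.56²·2.57² + 2·0.07·0.44·0.56·2.46·2.57 = 3.4610 (%²).
σ_p = √3.4610 = 1.860%.
At 97.5%, z = 1.960.
VaR = 1.960 × 1.860% = 3.646%; on $600,000,000 that is $21,876,000.

$21,900,000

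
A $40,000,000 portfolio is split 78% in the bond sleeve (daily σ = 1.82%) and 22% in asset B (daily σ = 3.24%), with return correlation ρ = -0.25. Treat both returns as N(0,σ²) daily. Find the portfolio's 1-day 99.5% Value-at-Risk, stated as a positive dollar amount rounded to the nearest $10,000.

$1,460,000

σ_p² = 0.78²·1.82² + 0.22²·3.24² + 2·-0.25·0.78·0.22·1.82·3.24 = 2.0174 (%²).
σ_p = √2.0174 = 1.420%.
At 99.5%, z = 2.576.
VaR = 2.576 × 1.420% = 3.658%; on $40,000,000 that is $1,463,200.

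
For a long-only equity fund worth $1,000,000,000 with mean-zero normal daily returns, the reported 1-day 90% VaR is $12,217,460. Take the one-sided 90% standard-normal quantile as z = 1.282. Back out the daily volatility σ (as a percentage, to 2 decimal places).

VaR as a fraction: $12,217,460 / $1,000,000,000 = 1.222%.
σ = VaR / z = 1.222% / 1.282 = 0.953%.

0.95%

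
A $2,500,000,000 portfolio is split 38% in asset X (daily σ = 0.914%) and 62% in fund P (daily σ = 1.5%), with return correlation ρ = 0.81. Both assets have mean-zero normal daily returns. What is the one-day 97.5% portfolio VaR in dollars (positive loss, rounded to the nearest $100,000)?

$60,200,000

σ_p² = 0.38²·0.914² + 0.62²·1.5² + 2·0.81·0.38·0.62·0.914·1.5 = 1.5088 (%²).
σ_p = √1.5088 = 1.228%.
At 97.5%, z = 1.960.
VaR = 1.960 × 1.228% = 2.407%; on $2,500,000,000 that is $60,175,000.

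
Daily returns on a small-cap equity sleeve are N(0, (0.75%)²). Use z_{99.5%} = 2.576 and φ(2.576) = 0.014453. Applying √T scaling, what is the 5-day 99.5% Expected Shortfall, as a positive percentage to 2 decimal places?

4.85%

σ_{5d} = 0.75% × √5 = 1.677%.
ES multiplier = φ(z)/(1−α) = 0.014453/0.005 = 2.891.
ES = 1.677% × 2.891 = 4.848%.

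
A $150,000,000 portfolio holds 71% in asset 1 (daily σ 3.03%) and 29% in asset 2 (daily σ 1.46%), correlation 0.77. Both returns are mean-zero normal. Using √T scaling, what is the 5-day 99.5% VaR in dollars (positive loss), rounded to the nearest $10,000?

σ_p = √(0.71²·3.03² + 0.29²·1.46² + 2·0.77·0.71·0.29·3.03·1.46) = 2.492%.
σ_{5d} = 2.492% × √5 = 5.572%.
z(99.5%) = 2.576.
VaR = 2.576 × 5.572% = 14.353%; on $150,000,000 that is $21,529,500.

$21,530,000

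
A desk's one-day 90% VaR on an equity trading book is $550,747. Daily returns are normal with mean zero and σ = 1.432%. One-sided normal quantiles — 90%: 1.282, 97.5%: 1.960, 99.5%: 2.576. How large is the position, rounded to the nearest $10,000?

$30,000,000

VaR as a fraction of value: z·σ = 1.282 × 1.432% = 1.83582%.
Position = $550,747 / 0.0183582 = $29,999,989.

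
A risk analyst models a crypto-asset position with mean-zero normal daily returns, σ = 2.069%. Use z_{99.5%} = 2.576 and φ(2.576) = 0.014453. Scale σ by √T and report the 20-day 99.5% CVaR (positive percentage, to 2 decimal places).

26.75%

σ_{20d} = 2.069% × √20 = 9.253%.
ES multiplier = φ(z)/(1−α) = 0.014453/0.005 = 2.891.
ES = 9.253% × 2.891 = 26.750%.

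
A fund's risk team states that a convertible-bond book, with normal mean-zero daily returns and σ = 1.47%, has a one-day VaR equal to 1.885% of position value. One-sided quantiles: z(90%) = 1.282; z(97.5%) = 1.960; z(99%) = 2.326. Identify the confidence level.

90%

Implied z = VaR/σ = 1.885 / 1.47 = 1.282.
This matches z(90%) = 1.282.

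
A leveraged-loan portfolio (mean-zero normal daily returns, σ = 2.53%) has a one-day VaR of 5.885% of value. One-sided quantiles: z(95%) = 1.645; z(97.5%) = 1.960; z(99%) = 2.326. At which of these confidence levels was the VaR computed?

99%

Implied z = VaR/σ = 5.885 / 2.53 = 2.326.
This matches z(99%) = 2.326.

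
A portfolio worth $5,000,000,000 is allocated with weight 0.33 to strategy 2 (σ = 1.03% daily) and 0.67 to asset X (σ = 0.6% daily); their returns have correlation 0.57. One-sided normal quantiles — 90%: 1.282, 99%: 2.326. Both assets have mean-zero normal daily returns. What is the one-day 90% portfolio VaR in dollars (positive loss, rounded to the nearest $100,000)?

$42,200,000

σ_p² = 0.33²·1.03² + 0.67²·0.6² + 2·0.57·0.33·0.67·1.03·0.6 = 0.4329 (%²).
σ_p = √0.4329 = 0.658%.
VaR = 1.282 × 0.658% = 0.844%; on $5,000,000,000 that is $42,200,000.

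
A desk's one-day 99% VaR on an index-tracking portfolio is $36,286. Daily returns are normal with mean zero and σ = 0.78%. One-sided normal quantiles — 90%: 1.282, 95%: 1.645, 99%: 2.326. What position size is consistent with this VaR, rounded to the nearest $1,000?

VaR as a fraction of value: z·σ = 2.326 × 0.78% = 1.81428%.
Position = $36,286 / 0.0181428 = $2,000,022.

$2,000,000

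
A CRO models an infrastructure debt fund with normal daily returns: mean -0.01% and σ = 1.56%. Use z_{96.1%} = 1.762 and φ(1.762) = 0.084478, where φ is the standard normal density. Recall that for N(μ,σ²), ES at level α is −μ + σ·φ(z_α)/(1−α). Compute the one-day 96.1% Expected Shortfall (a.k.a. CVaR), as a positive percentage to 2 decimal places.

3.39%

Tail multiplier: φ(z)/(1−α) = 0.084478 / 0.039 = 2.166.
ES = −(-0.01%) + 1.56% × 2.166 = 3.389%.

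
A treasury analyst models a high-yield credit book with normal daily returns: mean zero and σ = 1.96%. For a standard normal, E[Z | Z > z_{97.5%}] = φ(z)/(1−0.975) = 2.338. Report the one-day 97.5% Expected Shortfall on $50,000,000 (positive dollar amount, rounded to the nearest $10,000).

$2,290,000

ES = 1.96% × 2.338 = 4.582%.
On $50,000,000: 0.04582 × $50,000,000 = $2,291,000.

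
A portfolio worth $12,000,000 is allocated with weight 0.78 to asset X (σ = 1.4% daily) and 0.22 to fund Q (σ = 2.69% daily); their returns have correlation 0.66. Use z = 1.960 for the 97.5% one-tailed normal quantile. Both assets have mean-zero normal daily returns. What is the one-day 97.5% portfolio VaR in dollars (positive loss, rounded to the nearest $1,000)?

σ_p² = 0.78²·1.4² + 0.22²·2.69² + 2·0.66·0.78·0.22·1.4·2.69 = 2.3957 (%²).
σ_p = √2.3957 = 1.548%.
VaR = 1.960 × 1.548% = 3.034%; on $12,000,000 that is $364,080.

$364,000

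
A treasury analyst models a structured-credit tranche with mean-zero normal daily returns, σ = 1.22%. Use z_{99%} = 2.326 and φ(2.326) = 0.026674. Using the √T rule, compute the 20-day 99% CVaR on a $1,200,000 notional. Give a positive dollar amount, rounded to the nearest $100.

$174,600

σ_{20d} = 1.22% × √20 = 5.456%.
ES multiplier = φ(z)/(1−α) = 0.026674/0.01 = 2.667.
ES = 5.456% × 2.667 = 14.551%; on $1,200,000: $174,612.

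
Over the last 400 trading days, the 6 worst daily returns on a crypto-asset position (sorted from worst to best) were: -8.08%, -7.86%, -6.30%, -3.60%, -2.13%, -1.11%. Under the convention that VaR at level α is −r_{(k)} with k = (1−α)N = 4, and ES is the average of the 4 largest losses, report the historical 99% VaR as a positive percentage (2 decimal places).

3.60%

k = 4; the 4th lowest return is -3.60%, so VaR = 3.60%.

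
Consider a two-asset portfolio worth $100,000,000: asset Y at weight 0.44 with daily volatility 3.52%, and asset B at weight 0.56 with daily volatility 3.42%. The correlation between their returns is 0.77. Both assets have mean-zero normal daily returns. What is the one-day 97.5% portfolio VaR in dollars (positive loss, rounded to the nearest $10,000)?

$6,390,000

σ_p² = 0.44²·3.52² + 0.56²·3.42² + 2·0.77·0.44·0.56·3.52·3.42 = 10.6348 (%²).
σ_p = √10.6348 = 3.261%.
At 97.5%, z = 1.960.
VaR = 1.960 × 3.261% = 6.392%; on $100,000,000 that is $6,392,000.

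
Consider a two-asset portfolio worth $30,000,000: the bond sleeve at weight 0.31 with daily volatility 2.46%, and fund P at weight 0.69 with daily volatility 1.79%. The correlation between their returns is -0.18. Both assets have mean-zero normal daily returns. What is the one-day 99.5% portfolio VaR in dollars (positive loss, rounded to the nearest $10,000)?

σ_p² = 0.31²·2.46² + 0.69²·1.79² + 2·-0.18·0.31·0.69·2.46·1.79 = 1.7680 (%²).
σ_p = √1.7680 = 1.330%.
At 99.5%, z = 2.576.
VaR = 2.576 × 1.330% = 3.426%; on $30,000,000 that is $1,027,800.

$1,030,000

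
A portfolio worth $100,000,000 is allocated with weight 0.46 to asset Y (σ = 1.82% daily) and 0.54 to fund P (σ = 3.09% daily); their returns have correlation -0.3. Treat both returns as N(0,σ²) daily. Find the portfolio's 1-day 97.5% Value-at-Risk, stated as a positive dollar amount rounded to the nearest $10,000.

$3,190,000

σ_p² = 0.46²·1.82² + 0.54²·3.09² + 2·-0.3·0.46·0.54·1.82·3.09 = 2.6470 (%²).
σ_p = √2.6470 = 1.627%.
At 97.5%, z = 1.960.
VaR = 1.960 × 1.627% = 3.189%; on $100,000,000 that is $3,189,000.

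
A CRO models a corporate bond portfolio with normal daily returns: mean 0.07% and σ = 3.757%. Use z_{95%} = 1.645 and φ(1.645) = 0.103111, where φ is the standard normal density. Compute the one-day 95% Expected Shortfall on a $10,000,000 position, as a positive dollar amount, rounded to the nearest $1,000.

Tail multiplier: φ(z)/(1−α) = 0.103111 / 0.05 = 2.062.
ES = −(0.07%) + 3.757% × 2.062 = 7.677%.
On $10,000,000: 0.07677 × $10,000,000 = $767,700.

$768,000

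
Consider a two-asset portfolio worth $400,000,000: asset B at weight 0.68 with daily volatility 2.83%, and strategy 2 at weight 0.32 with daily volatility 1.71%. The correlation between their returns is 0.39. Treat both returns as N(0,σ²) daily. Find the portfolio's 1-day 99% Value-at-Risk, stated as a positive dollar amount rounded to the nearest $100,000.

σ_p² = 0.68²·2.83² + 0.32²·1.71² + 2·0.39·0.68·0.32·2.83·1.71 = 4.8241 (%²).
σ_p = √4.8241 = 2.196%.
At 99%, z = 2.326.
VaR = 2.326 × 2.196% = 5.108%; on $400,000,000 that is $20,432,000.

$20,400,000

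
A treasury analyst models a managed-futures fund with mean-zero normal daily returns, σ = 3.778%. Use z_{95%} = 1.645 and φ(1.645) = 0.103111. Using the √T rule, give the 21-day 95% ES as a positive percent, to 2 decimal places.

σ_{21d} = 3.778% × √21 = 17.313%.
ES multiplier = φ(z)/(1−α) = 0.103111/0.05 = 2.062.
ES = 17.313% × 2.062 = 35.699%.

35.70%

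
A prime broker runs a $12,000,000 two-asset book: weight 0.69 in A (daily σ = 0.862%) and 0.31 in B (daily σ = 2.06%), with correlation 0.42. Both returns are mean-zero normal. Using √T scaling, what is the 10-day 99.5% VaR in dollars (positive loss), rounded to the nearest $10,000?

σ_p = √(0.69²·0.862² + 0.31²·2.06² + 2·0.42·0.69·0.31·0.862·2.06) = 1.040%.
σ_{10d} = 1.040% × √10 = 3.289%.
z(99.5%) = 2.576.
VaR = 2.576 × 3.289% = 8.472%; on $12,000,000 that is $1,016,640.

$1,020,000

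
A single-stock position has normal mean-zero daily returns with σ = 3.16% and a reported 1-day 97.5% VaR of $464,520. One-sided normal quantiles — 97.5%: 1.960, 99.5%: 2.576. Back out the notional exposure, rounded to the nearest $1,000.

VaR as a fraction of value: z·σ = 1.960 × 3.16% = 6.1936%.
Position = $464,520 / 0.061936 = $7,500,000.

$7,500,000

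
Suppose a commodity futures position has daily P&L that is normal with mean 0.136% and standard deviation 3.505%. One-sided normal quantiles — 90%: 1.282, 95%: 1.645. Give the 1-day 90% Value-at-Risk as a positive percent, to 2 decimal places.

4.36%

VaR = −μ + z·σ = −(0.136%) + 1.282 × 3.505% = 4.357%.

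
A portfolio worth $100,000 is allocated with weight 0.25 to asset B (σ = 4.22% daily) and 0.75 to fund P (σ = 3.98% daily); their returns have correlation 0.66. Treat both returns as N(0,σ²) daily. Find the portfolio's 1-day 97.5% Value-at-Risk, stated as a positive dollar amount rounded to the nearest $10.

σ_p² = 0.25²·4.22² + 0.75²·3.98² + 2·0.66·0.25·0.75·4.22·3.98 = 14.1802 (%²).
σ_p = √14.1802 = 3.766%.
At 97.5%, z = 1.960.
VaR = 1.960 × 3.766% = 7.381%; on $100,000 that is $7,381.

$7,380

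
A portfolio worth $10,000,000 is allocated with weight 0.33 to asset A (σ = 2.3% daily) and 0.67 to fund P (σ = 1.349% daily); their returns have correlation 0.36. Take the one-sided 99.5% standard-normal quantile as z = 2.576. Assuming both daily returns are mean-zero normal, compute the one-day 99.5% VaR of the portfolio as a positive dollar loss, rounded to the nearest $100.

$353,900

σ_p² = 0.33²·2.3² + 0.67²·1.349² + 2·0.36·0.33·0.67·2.3·1.349 = 1.8869 (%²).
σ_p = √1.8869 = 1.374%.
VaR = 2.576 × 1.374% = 3.539%; on $10,000,000 that is $353,900.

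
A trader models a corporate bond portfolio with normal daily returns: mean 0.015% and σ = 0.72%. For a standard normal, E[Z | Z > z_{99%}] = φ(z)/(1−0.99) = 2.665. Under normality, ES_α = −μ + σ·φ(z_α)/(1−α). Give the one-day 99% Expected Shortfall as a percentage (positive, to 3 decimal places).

ES = −(0.015%) + 0.72% × 2.665 = 1.904%.

1.904%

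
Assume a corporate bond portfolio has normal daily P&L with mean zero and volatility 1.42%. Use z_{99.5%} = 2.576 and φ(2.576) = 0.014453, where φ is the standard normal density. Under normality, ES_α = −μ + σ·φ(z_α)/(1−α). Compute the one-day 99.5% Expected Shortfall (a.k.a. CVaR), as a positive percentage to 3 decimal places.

4.105%

Tail multiplier: φ(z)/(1−α) = 0.014453 / 0.005 = 2.891.
ES = 1.42% × 2.891 = 4.105%.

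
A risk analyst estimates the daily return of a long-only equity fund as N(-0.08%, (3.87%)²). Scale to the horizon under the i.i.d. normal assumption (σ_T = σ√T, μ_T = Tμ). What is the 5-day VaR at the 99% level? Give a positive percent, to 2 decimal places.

At 99%, z = 2.326.
σ_{5d} = 3.87% × √5 = 8.654%; μ_{5d} = 5 × -0.08% = -0.400%.
VaR = −(-0.400%) + 2.326 × 8.654% = 20.529%.

20.53%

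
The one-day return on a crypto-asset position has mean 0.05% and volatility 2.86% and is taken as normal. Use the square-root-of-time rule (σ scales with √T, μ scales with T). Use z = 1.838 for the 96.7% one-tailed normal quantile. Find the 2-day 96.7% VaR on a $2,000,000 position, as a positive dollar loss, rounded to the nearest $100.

$146,700

σ_{2d} = 2.86% × √2 = 4.045%; μ_{2d} = 2 × 0.05% = 0.100%.
VaR = −(0.100%) + 1.838 × 4.045% = 7.335%.
On $2,000,000: 0.07335 × $2,000,000 = $146,700.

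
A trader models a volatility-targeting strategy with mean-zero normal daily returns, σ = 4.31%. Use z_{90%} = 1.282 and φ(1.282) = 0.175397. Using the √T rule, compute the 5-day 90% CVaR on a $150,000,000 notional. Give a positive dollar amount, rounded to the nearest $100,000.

$25,400,000

σ_{5d} = 4.31% × √5 = 9.637%.
ES multiplier = φ(z)/(1−α) = 0.175397/0.1 = 1.754.
ES = 9.637% × 1.754 = 16.903%; on $150,000,000: $25,354,500.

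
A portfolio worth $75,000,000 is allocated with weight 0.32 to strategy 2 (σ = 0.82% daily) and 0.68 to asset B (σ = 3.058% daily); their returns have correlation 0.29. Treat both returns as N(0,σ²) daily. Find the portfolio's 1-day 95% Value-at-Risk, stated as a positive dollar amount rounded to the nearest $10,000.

$2,680,000

σ_p² = 0.32²·0.82² + 0.68²·3.058² + 2·0.29·0.32·0.68·0.82·3.058 = 4.7094 (%²).
σ_p = √4.7094 = 2.170%.
At 95%, z = 1.645.
VaR = 1.645 × 2.170% = 3.570%; on $75,000,000 that is $2,677,500.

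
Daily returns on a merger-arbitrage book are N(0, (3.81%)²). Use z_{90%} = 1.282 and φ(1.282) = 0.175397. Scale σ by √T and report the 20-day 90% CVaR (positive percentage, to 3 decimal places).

σ_{20d} = 3.81% × √20 = 17.039%.
ES multiplier = φ(z)/(1−α) = 0.175397/0.1 = 1.754.
ES = 17.039% × 1.754 = 29.886%.

29.886%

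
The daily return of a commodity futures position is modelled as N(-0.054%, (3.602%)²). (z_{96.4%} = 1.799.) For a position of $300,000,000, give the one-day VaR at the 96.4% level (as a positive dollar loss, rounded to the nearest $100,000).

VaR = −μ + z·σ = −(-0.054%) + 1.799 × 3.602% = 6.534%.
On $300,000,000: 0.06534 × $300,000,000 = $19,602,000.

$19,600,000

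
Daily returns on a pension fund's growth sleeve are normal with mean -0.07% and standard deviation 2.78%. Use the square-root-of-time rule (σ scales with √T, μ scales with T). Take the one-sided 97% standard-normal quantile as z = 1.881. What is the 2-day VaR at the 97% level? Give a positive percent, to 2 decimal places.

7.54%

σ_{2d} = 2.78% × √2 = 3.932%; μ_{2d} = 2 × -0.07% = -0.140%.
VaR = −(-0.140%) + 1.881 × 3.932% = 7.536%.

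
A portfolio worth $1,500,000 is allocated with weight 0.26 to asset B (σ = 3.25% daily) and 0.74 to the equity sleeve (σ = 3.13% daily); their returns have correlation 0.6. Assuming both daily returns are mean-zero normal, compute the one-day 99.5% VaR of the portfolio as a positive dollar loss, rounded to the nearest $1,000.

$112,000

σ_p² = 0.26²·3.25² + 0.74²·3.13² + 2·0.6·0.26·0.74·3.25·3.13 = 8.4274 (%²).
σ_p = √8.4274 = 2.903%.
At 99.5%, z = 2.576.
VaR = 2.576 × 2.903% = 7.478%; on $1,500,000 that is $112,170.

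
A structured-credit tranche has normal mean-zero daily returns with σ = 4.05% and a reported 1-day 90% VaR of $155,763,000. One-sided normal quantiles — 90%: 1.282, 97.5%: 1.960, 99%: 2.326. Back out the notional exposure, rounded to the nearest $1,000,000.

VaR as a fraction of value: z·σ = 1.282 × 4.05% = 5.1921%.
Position = $155,763,000 / 0.051921 = $3,000,000,000.

$3,000,000,000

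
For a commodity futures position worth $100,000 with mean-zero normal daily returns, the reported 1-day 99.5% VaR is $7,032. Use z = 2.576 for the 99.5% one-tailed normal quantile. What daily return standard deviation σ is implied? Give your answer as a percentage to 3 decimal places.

VaR as a fraction: $7,032 / $100,000 = 7.032%.
σ = VaR / z = 7.032% / 2.576 = 2.730%.

2.730%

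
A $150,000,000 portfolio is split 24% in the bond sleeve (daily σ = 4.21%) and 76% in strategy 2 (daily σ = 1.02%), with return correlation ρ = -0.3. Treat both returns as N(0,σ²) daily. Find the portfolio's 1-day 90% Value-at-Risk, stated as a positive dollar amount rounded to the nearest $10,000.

σ_p² = 0.24²·4.21² + 0.76²·1.02² + 2·-0.3·0.24·0.76·4.21·1.02 = 1.1519 (%²).
σ_p = √1.1519 = 1.073%.
At 90%, z = 1.282.
VaR = 1.282 × 1.073% = 1.376%; on $150,000,000 that is $2,064,000.

$2,060,000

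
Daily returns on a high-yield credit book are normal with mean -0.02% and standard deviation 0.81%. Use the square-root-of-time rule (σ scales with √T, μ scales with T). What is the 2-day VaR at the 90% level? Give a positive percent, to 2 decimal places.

1.51%

At 90%, z = 1.282.
σ_{2d} = 0.81% × √2 = 1.146%; μ_{2d} = 2 × -0.02% = -0.040%.
VaR = −(-0.040%) + 1.282 × 1.146% = 1.509%.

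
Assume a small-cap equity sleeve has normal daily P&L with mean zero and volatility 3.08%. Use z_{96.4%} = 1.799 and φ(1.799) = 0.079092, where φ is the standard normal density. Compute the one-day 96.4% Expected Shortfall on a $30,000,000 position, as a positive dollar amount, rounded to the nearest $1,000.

$2,030,000

Tail multiplier: φ(z)/(1−α) = 0.079092 / 0.036 = 2.197.
ES = 3.08% × 2.197 = 6.767%.
On $30,000,000: 0.06767 × $30,000,000 = $2,030,100.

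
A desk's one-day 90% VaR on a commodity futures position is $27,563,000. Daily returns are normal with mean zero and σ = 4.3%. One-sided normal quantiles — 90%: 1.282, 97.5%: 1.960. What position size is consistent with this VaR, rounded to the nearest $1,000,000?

VaR as a fraction of value: z·σ = 1.282 × 4.3% = 5.5126%.
Position = $27,563,000 / 0.055126 = $500,000,000.

$500,000,000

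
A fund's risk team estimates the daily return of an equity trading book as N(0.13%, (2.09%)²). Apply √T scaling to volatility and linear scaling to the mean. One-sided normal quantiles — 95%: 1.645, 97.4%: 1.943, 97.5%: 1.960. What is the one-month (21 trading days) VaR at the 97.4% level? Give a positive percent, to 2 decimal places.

15.88%

σ_{21d} = 2.09% × √21 = 9.578%; μ_{21d} = 21 × 0.13% = 2.730%.
VaR = −(2.730%) + 1.943 × 9.578% = 15.880%.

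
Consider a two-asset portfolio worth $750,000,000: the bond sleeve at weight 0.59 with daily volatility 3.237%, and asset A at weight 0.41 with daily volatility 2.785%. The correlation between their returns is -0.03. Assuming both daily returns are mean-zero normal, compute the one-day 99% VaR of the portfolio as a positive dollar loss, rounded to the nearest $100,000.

σ_p² = 0.59²·3.237² + 0.41²·2.785² + 2·-0.03·0.59·0.41·3.237·2.785 = 4.8204 (%²).
σ_p = √4.8204 = 2.196%.
At 99%, z = 2.326.
VaR = 2.326 × 2.196% = 5.108%; on $750,000,000 that is $38,310,000.

$38,300,000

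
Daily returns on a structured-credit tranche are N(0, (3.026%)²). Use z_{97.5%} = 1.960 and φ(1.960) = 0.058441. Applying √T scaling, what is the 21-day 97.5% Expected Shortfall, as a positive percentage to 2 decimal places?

σ_{21d} = 3.026% × √21 = 13.867%.
ES multiplier = φ(z)/(1−α) = 0.058441/0.025 = 2.338.
ES = 13.867% × 2.338 = 32.421%.

32.42%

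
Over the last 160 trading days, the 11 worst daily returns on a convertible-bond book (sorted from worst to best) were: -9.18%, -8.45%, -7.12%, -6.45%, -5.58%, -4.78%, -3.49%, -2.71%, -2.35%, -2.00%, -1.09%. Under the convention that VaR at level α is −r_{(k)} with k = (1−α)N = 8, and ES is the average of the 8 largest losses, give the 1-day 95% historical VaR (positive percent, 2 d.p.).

2.71%

k = 8; the 8th lowest return is -2.71%, so VaR = 2.71%.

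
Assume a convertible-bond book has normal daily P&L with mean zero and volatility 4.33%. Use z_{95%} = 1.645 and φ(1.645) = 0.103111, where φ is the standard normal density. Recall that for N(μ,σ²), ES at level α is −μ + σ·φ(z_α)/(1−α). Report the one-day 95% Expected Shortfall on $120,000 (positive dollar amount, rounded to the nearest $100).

Tail multiplier: φ(z)/(1−α) = 0.103111 / 0.05 = 2.062.
ES = 4.33% × 2.062 = 8.928%.
On $120,000: 0.08928 × $120,000 = $10,714.

$10,700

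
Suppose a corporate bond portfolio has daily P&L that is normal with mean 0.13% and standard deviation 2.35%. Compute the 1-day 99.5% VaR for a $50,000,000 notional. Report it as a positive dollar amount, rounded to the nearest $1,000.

$2,962,000

At 99.5% one-sided, z = 2.576.
VaR = −μ + z·σ = −(0.13%) + 2.576 × 2.35% = 5.924%.
On $50,000,000: 0.05924 × $50,000,000 = $2,962,000.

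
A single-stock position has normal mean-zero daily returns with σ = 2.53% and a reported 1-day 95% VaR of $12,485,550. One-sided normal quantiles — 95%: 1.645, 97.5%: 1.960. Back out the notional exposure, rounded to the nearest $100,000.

VaR as a fraction of value: z·σ = 1.645 × 2.53% = 4.16185%.
Position = $12,485,550 / 0.0416185 = $300,000,000.

$300,000,000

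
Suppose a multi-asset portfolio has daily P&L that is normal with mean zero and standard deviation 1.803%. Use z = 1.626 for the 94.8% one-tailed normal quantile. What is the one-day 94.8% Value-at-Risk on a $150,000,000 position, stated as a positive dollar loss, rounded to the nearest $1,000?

$4,398,000

VaR = z·σ = 1.626 × 1.803% = 2.932%.
On $150,000,000: 0.02932 × $150,000,000 = $4,398,000.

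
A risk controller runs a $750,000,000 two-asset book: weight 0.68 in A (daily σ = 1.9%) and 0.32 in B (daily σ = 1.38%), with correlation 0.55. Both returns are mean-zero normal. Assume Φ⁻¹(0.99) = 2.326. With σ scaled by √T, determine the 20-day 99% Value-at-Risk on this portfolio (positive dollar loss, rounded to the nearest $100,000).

σ_p = √(0.68²·1.9² + 0.32²·1.38² + 2·0.55·0.68·0.32·1.9·1.38) = 1.579%.
σ_{20d} = 1.579% × √20 = 7.062%.
VaR = 2.326 × 7.062% = 16.426%; on $750,000,000 that is $123,195,000.

$123,200,000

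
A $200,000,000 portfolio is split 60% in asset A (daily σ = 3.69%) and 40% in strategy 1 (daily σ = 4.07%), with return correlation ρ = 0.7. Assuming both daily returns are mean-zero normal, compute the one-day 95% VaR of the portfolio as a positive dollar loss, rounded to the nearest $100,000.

σ_p² = 0.6²·3.69² + 0.4²·4.07² + 2·0.7·0.6·0.4·3.69·4.07 = 12.5983 (%²).
σ_p = √12.5983 = 3.549%.
At 95%, z = 1.645.
VaR = 1.645 × 3.549% = 5.838%; on $200,000,000 that is $11,676,000.

$11,700,000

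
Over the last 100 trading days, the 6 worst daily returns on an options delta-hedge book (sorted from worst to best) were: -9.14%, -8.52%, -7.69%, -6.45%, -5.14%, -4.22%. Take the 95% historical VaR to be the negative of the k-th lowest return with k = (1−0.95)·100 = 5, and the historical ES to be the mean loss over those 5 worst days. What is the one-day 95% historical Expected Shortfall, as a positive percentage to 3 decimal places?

The 5 worst returns sum to -36.94%.
ES = −(-36.94%) / 5 = 7.388%.

7.388%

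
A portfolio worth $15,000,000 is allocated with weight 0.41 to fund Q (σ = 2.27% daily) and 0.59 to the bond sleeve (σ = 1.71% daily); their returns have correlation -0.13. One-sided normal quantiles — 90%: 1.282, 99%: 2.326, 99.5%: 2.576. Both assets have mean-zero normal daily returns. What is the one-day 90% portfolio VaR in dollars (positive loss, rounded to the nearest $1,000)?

$246,000

σ_p² = 0.41²·2.27² + 0.59²·1.71² + 2·-0.13·0.41·0.59·2.27·1.71 = 1.6399 (%²).
σ_p = √1.6399 = 1.281%.
VaR = 1.282 × 1.281% = 1.642%; on $15,000,000 that is $246,300.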